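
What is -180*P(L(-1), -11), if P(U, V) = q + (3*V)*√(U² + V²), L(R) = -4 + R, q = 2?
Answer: -360 + 5940*√146 ≈ 71413.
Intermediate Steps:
P(U, V) = 2 + 3*V*√(U² + V²) (P(U, V) = 2 + (3*V)*√(U² + V²) = 2 + 3*V*√(U² + V²))
-180*P(L(-1), -11) = -180*(2 + 3*(-11)*√((-4 - 1)² + (-11)²)) = -180*(2 + 3*(-11)*√((-5)² + 121)) = -180*(2 + 3*(-11)*√(25 + 121)) = -180*(2 + 3*(-11)*√146) = -180*(2 - 33*√146) = -360 + 5940*√146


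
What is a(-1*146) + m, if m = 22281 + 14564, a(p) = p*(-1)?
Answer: 36991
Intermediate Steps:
a(p) = -p
m = 36845
a(-1*146) + m = -(-1)*146 + 36845 = -1*(-146) + 36845 = 146 + 36845 = 36991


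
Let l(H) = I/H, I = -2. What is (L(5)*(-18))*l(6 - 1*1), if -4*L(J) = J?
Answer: -9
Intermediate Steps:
l(H) = -2/H
L(J) = -J/4
(L(5)*(-18))*l(6 - 1*1) = (-1/4*5*(-18))*(-2/(6 - 1*1)) = (-5/4*(-18))*(-2/(6 - 1)) = 45*(-2/5)/2 = 45*(-2*1/5)/2 = (45/2)*(-2/5) = -9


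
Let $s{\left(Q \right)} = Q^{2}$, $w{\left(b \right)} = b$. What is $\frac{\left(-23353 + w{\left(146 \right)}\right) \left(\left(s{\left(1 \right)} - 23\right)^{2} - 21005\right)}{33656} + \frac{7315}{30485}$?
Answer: $\frac{414804101841}{29314376} \approx 14150.0$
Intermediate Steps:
$\frac{\left(-23353 + w{\left(146 \right)}\right) \left(\left(s{\left(1 \right)} - 23\right)^{2} - 21005\right)}{33656} + \frac{7315}{30485} = \frac{\left(-23353 + 146\right) \left(\left(1^{2} - 23\right)^{2} - 21005\right)}{33656} + \frac{7315}{30485} = - 23207 \left(\left(1 - 23\right)^{2} - 21005\right) \frac{1}{33656} + 7315 \cdot \frac{1}{30485} = - 23207 \left(\left(-22\right)^{2} - 21005\right) \frac{1}{33656} + \frac{209}{871} = - 23207 \left(484 - 21005\right) \frac{1}{33656} + \frac{209}{871} = \left(-23207\right) \left(-20521\right) \frac{1}{33656} + \frac{209}{871} = 476230847 \cdot \frac{1}{33656} + \frac{209}{871} = \frac{476230847}{33656} + \frac{209}{871} = \frac{414804101841}{29314376}$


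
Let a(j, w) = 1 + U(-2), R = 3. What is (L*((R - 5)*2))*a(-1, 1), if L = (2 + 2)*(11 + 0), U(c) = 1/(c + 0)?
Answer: -88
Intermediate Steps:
U(c) = 1/c
L = 44 (L = 4*11 = 44)
a(j, w) = ½ (a(j, w) = 1 + 1/(-2) = 1 - ½ = ½)
(L*((R - 5)*2))*a(-1, 1) = (44*((3 - 5)*2))*(½) = (44*(-2*2))*(½) = (44*(-4))*(½) = -176*½ = -88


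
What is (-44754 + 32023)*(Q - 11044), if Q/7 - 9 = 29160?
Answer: -2458852609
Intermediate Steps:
Q = 204183 (Q = 63 + 7*29160 = 63 + 204120 = 204183)
(-44754 + 32023)*(Q - 11044) = (-44754 + 32023)*(204183 - 11044) = -12731*193139 = -2458852609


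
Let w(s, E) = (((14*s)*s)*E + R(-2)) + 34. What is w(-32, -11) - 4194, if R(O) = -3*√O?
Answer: -161856 - 3*I*√2 ≈ -1.6186e+5 - 4.2426*I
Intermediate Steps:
w(s, E) = 34 - 3*I*√2 + 14*E*s² (w(s, E) = (((14*s)*s)*E - 3*I*√2) + 34 = ((14*s²)*E - 3*I*√2) + 34 = (14*E*s² - 3*I*√2) + 34 = (-3*I*√2 + 14*E*s²) + 34 = 34 - 3*I*√2 + 14*E*s²)
w(-32, -11) - 4194 = (34 - 3*I*√2 + 14*(-11)*(-32)²) - 4194 = (34 - 3*I*√2 + 14*(-11)*1024) - 4194 = (34 - 3*I*√2 - 157696) - 4194 = (-157662 - 3*I*√2) - 4194 = -161856 - 3*I*√2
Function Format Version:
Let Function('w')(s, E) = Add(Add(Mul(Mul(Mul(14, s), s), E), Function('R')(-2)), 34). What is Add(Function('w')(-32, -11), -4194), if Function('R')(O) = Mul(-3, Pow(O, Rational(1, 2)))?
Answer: Add(-161856, Mul(-3, I, Pow(2, Rational(1, 2)))) ≈ Add(-1.6186e+5, Mul(-4.2426, I))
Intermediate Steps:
Function('w')(s, E) = Add(34, Mul(-3, I, Pow(2, Rational(1, 2))), Mul(14, E, Pow(s, 2))) (Function('w')(s, E) = Add(Add(Mul(Mul(Mul(14, s), s), E), Mul(-3, Pow(-2, Rational(1, 2)))), 34) = Add(Add(Mul(Mul(14, Pow(s, 2)), E), Mul(-3, Mul(I, Pow(2, Rational(1, 2))))), 34) = Add(Add(Mul(14, E, Pow(s, 2)), Mul(-3, I, Pow(2, Rational(1, 2)))), 34) = Add(Add(Mul(-3, I, Pow(2, Rational(1, 2))), Mul(14, E, Pow(s, 2))), 34) = Add(34, Mul(-3, I, Pow(2, Rational(1, 2))), Mul(14, E, Pow(s, 2))))
Add(Function('w')(-32, -11), -4194) = Add(Add(34, Mul(-3, I, Pow(2, Rational(1, 2))), Mul(14, -11, Pow(-32, 2))), -4194) = Add(Add(34, Mul(-3, I, Pow(2, Rational(1, 2))), Mul(14, -11, 1024)), -4194) = Add(Add(34, Mul(-3, I, Pow(2, Rational(1, 2))), -157696), -4194) = Add(Add(-157662, Mul(-3, I, Pow(2, Rational(1, 2)))), -4194) = Add(-161856, Mul(-3, I, Pow(2, Rational(1, 2))))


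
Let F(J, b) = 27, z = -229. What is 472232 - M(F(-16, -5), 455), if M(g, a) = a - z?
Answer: 471548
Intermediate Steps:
M(g, a) = 229 + a (M(g, a) = a - 1*(-229) = a + 229 = 229 + a)
472232 - M(F(-16, -5), 455) = 472232 - (229 + 455) = 472232 - 1*684 = 472232 - 684 = 471548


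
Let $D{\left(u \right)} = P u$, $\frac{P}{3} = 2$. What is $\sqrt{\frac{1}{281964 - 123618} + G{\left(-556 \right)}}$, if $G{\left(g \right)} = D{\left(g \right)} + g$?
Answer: $\frac{i \sqrt{10842876609814}}{52782} \approx 62.386 i$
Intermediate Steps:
$P = 6$ ($P = 3 \cdot 2 = 6$)
$D{\left(u \right)} = 6 u$
$G{\left(g \right)} = 7 g$ ($G{\left(g \right)} = 6 g + g = 7 g$)
$\sqrt{\frac{1}{281964 - 123618} + G{\left(-556 \right)}} = \sqrt{\frac{1}{281964 - 123618} + 7 \left(-556\right)} = \sqrt{\frac{1}{158346} - 3892} = \sqrt{- \frac{616282631}{158346}} = \frac{i \sqrt{10842876609814}}{52782}$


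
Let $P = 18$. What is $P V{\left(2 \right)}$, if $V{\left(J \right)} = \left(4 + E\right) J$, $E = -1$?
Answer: $108$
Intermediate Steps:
$V{\left(J \right)} = 3 J$ ($V{\left(J \right)} = \left(4 - 1\right) J = 3 J$)
$P V{\left(2 \right)} = 18 \cdot 3 \cdot 2 = 18 \cdot 6 = 108$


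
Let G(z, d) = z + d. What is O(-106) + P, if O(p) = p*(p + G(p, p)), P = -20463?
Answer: 13245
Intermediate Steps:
G(z, d) = d + z
O(p) = 3*p² (O(p) = p*(p + (p + p)) = p*(p + 2*p) = p*(3*p) = 3*p²)
O(-106) + P = 3*(-106)² - 20463 = 3*11236 - 20463 = 33708 - 20463 = 13245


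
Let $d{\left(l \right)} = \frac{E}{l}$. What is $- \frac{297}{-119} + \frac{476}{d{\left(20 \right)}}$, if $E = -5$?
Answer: $- \frac{226279}{119} \approx -1901.5$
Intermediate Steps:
$d{\left(l \right)} = - \frac{5}{l}$
$- \frac{297}{-119} + \frac{476}{d{\left(20 \right)}} = - \frac{297}{-119} + \frac{476}{\left(-5\right) \frac{1}{20}} = \left(-297\right) \left(- \frac{1}{119}\right) + \frac{476}{\left(-5\right) \frac{1}{20}} = \frac{297}{119} + \frac{476}{- \frac{1}{4}} = \frac{297}{119} + 476 \left(-4\right) = \frac{297}{119} - 1904 = - \frac{226279}{119}$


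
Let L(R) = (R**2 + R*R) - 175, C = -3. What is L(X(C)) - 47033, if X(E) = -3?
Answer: -47190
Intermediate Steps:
L(R) = -175 + 2*R**2 (L(R) = (R**2 + R**2) - 175 = 2*R**2 - 175 = -175 + 2*R**2)
L(X(C)) - 47033 = (-175 + 2*(-3)**2) - 47033 = (-175 + 2*9) - 47033 = (-175 + 18) - 47033 = -157 - 47033 = -47190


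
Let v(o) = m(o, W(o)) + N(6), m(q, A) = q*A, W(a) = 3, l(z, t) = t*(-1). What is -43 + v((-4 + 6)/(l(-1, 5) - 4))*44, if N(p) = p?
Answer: 575/3 ≈ 191.67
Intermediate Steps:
l(z, t) = -t
m(q, A) = A*q
v(o) = 6 + 3*o (v(o) = 3*o + 6 = 6 + 3*o)
-43 + v((-4 + 6)/(l(-1, 5) - 4))*44 = -43 + (6 + 3*((-4 + 6)/(-1*5 - 4)))*44 = -43 + (6 + 3*(2/(-5 - 4)))*44 = -43 + (6 + 3*(2/(-9)))*44 = -43 + (6 + 3*(2*(-1/9)))*44 = -43 + (6 + 3*(-2/9))*44 = -43 + (6 - 2/3)*44 = -43 + (16/3)*44 = -43 + 704/3 = 575/3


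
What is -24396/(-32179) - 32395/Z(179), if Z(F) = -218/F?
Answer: 186601846523/7015022 ≈ 26600.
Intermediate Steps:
-24396/(-32179) - 32395/Z(179) = -24396/(-32179) - 32395/((-218/179)) = -24396*(-1/32179) - 32395/((-218*1/179)) = 24396/32179 - 32395/(-218/179) = 24396/32179 - 32395*(-179/218) = 24396/32179 + 5798705/218 = 186601846523/7015022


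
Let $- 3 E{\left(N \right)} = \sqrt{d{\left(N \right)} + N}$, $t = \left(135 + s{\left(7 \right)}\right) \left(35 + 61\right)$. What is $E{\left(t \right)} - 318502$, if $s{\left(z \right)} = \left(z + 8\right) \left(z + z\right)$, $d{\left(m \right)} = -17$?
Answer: $-318502 - \frac{\sqrt{33103}}{3} \approx -3.1856 \cdot 10^{5}$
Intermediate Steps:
$s{\left(z \right)} = 2 z \left(8 + z\right)$ ($s{\left(z \right)} = \left(8 + z\right) 2 z = 2 z \left(8 + z\right)$)
$t = 33120$ ($t = \left(135 + 2 \cdot 7 \left(8 + 7\right)\right) \left(35 + 61\right) = \left(135 + 2 \cdot 7 \cdot 15\right) 96 = \left(135 + 210\right) 96 = 345 \cdot 96 = 33120$)
$E{\left(N \right)} = - \frac{\sqrt{-17 + N}}{3}$
$E{\left(t \right)} - 318502 = - \frac{\sqrt{-17 + 33120}}{3} - 318502 = - \frac{\sqrt{33103}}{3} - 318502 = -318502 - \frac{\sqrt{33103}}{3}$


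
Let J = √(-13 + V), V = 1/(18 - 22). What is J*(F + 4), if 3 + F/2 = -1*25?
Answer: -26*I*√53 ≈ -189.28*I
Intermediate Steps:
F = -56 (F = -6 + 2*(-1*25) = -6 + 2*(-25) = -6 - 50 = -56)
V = -¼ (V = 1/(-4) = -¼ ≈ -0.25000)
J = I*√53/2 (J = √(-13 - ¼) = √(-53/4) = I*√53/2 ≈ 3.6401*I)
J*(F + 4) = (I*√53/2)*(-56 + 4) = (I*√53/2)*(-52) = -26*I*√53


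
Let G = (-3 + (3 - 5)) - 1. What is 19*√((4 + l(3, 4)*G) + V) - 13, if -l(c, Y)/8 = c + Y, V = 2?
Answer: -13 + 57*√38 ≈ 338.37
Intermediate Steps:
G = -6 (G = (-3 - 2) - 1 = -5 - 1 = -6)
l(c, Y) = -8*Y - 8*c (l(c, Y) = -8*(c + Y) = -8*(Y + c) = -8*Y - 8*c)
19*√((4 + l(3, 4)*G) + V) - 13 = 19*√((4 + (-8*4 - 8*3)*(-6)) + 2) - 13 = 19*√((4 + (-32 - 24)*(-6)) + 2) - 13 = 19*√((4 - 56*(-6)) + 2) - 13 = 19*√((4 + 336) + 2) - 13 = 19*√(340 + 2) - 13 = 19*√342 - 13 = 19*(3*√38) - 13 = 57*√38 - 13 = -13 + 57*√38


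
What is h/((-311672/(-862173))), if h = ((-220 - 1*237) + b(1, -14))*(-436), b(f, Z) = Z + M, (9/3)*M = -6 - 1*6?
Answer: 44639007075/77918 ≈ 5.7290e+5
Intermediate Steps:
M = -4 (M = (-6 - 1*6)/3 = (-6 - 6)/3 = (⅓)*(-12) = -4)
b(f, Z) = -4 + Z (b(f, Z) = Z - 4 = -4 + Z)
h = 207100 (h = ((-220 - 1*237) + (-4 - 14))*(-436) = ((-220 - 237) - 18)*(-436) = (-457 - 18)*(-436) = -475*(-436) = 207100)
h/((-311672/(-862173))) = 207100/((-311672/(-862173))) = 207100/((-311672*(-1/862173))) = 207100/(311672/862173) = 207100*(862173/311672) = 44639007075/77918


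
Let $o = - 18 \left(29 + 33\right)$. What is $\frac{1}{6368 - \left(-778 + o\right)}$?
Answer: $\frac{1}{8262} \approx 0.00012104$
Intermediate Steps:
$o = -1116$ ($o = \left(-18\right) 62 = -1116$)
$\frac{1}{6368 - \left(-778 + o\right)} = \frac{1}{6368 + \left(\left(24 + 26 \cdot 29\right) - -1116\right)} = \frac{1}{6368 + \left(\left(24 + 754\right) + 1116\right)} = \frac{1}{6368 + \left(778 + 1116\right)} = \frac{1}{6368 + 1894} = \frac{1}{8262}$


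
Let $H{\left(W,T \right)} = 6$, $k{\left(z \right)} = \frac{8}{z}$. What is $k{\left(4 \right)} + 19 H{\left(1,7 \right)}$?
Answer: $116$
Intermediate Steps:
$k{\left(4 \right)} + 19 H{\left(1,7 \right)} = \frac{8}{4} + 19 \cdot 6 = 8 \cdot \frac{1}{4} + 114 = 2 + 114 = 116$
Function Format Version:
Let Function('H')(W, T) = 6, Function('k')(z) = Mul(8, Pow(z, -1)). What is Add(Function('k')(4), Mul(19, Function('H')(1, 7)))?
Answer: 116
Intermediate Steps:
Add(Function('k')(4), Mul(19, Function('H')(1, 7))) = Add(Mul(8, Pow(4, -1)), Mul(19, 6)) = Add(Mul(8, Rational(1, 4)), 114) = Add(2, 114) = 116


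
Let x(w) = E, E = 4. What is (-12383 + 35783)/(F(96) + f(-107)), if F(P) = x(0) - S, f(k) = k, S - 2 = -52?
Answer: -23400/53 ≈ -441.51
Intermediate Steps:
S = -50 (S = 2 - 52 = -50)
x(w) = 4
F(P) = 54 (F(P) = 4 - 1*(-50) = 4 + 50 = 54)
(-12383 + 35783)/(F(96) + f(-107)) = (-12383 + 35783)/(54 - 107) = 23400/(-53) = 23400*(-1/53) = -23400/53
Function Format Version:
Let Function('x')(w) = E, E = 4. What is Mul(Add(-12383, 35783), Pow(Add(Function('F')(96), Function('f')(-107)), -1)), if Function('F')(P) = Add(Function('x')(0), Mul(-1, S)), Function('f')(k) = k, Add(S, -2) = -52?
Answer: Rational(-23400, 53) ≈ -441.51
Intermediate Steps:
S = -50 (S = Add(2, -52) = -50)
Function('x')(w) = 4
Function('F')(P) = 54 (Function('F')(P) = Add(4, Mul(-1, -50)) = Add(4, 50) = 54)
Mul(Add(-12383, 35783), Pow(Add(Function('F')(96), Function('f')(-107)), -1)) = Mul(Add(-12383, 35783), Pow(Add(54, -107), -1)) = Mul(23400, Pow(-53, -1)) = Mul(23400, Rational(-1, 53)) = Rational(-23400, 53)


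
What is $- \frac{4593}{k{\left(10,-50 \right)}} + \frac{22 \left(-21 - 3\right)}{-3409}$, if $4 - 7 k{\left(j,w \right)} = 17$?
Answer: $\frac{109609623}{44317} \approx 2473.3$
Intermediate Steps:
$k{\left(j,w \right)} = - \frac{13}{7}$ ($k{\left(j,w \right)} = \frac{4}{7} - \frac{17}{7} = - \frac{13}{7}$)
$- \frac{4593}{k{\left(10,-50 \right)}} + \frac{22 \left(-21 - 3\right)}{-3409} = - \frac{4593}{- \frac{13}{7}} + \frac{22 \left(-21 - 3\right)}{-3409} = \left(-4593\right) \left(- \frac{7}{13}\right) + 22 \left(-24\right) \left(- \frac{1}{3409}\right) = \frac{32151}{13} - - \frac{528}{3409} = \frac{32151}{13} + \frac{528}{3409} = \frac{109609623}{44317}$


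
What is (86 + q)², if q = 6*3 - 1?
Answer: 10609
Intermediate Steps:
q = 17 (q = 18 - 1 = 17)
(86 + q)² = (86 + 17)² = 103² = 10609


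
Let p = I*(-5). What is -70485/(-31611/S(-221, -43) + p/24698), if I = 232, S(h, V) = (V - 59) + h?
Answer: -281145422595/390176899 ≈ -720.56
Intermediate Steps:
S(h, V) = -59 + V + h (S(h, V) = (-59 + V) + h = -59 + V + h)
p = -1160 (p = 232*(-5) = -1160)
-70485/(-31611/S(-221, -43) + p/24698) = -70485/(-31611/(-59 - 43 - 221) - 1160/24698) = -70485/(-31611/(-323) - 1160*1/24698) = -70485/(-31611*(-1/323) - 580/12349) = -70485/(31611/323 - 580/12349) = -70485/390176899/3988727 = -70485*3988727/390176899 = -281145422595/390176899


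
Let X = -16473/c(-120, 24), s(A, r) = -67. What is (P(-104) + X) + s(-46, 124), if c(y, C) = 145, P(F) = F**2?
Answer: 1542132/145 ≈ 10635.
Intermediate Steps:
X = -16473/145 ≈ -113.61
(P(-104) + X) + s(-46, 124) = ((-104)**2 - 16473/145) - 67 = (10816 - 16473/145) - 67 = 1551847/145 - 67 = 1542132/145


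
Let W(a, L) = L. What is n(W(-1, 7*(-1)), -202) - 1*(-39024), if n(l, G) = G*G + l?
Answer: 79821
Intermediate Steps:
n(l, G) = l + G**2 (n(l, G) = G**2 + l = l + G**2)
n(W(-1, 7*(-1)), -202) - 1*(-39024) = (7*(-1) + (-202)**2) - 1*(-39024) = (-7 + 40804) + 39024 = 40797 + 39024 = 79821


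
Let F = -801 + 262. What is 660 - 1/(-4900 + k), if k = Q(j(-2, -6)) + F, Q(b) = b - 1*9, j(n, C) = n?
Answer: 3597001/5450 ≈ 660.00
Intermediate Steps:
Q(b) = -9 + b (Q(b) = b - 9 = -9 + b)
F = -539
k = -550 (k = (-9 - 2) - 539 = -11 - 539 = -550)
660 - 1/(-4900 + k) = 660 - 1/(-4900 - 550) = 660 - 1/(-5450) = 660 - 1*(-1/5450) = 660 + 1/5450 = 3597001/5450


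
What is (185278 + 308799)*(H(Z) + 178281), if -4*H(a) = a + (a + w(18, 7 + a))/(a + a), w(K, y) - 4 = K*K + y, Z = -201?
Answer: 2114624362073/24 ≈ 8.8109e+10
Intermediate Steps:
w(K, y) = 4 + y + K**2 (w(K, y) = 4 + (K*K + y) = 4 + (K**2 + y) = 4 + (y + K**2) = 4 + y + K**2)
H(a) = -a/4 - (335 + 2*a)/(8*a) (H(a) = -(a + (a + (4 + (7 + a) + 18**2))/(a + a))/4 = -(a + (a + (4 + (7 + a) + 324))/((2*a)))/4 = -(a + (a + (335 + a))*(1/(2*a)))/4 = -(a + (335 + 2*a)*(1/(2*a)))/4 = -(a + (335 + 2*a)/(2*a))/4 = -a/4 - (335 + 2*a)/(8*a))
(185278 + 308799)*(H(Z) + 178281) = (185278 + 308799)*((-1/4 - 335/8/(-201) - 1/4*(-201)) + 178281) = 494077*((-1/4 - 335/8*(-1/201) + 201/4) + 178281) = 494077*((-1/4 + 5/24 + 201/4) + 178281) = 494077*(1205/24 + 178281) = 494077*(4279949/24) = 2114624362073/24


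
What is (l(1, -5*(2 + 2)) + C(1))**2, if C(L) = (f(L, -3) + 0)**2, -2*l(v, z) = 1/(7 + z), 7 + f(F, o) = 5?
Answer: 11025/676 ≈ 16.309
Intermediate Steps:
f(F, o) = -2 (f(F, o) = -7 + 5 = -2)
l(v, z) = -1/(2*(7 + z))
C(L) = 4 (C(L) = (-2 + 0)**2 = (-2)**2 = 4)
(l(1, -5*(2 + 2)) + C(1))**2 = (-1/(14 + 2*(-5*(2 + 2))) + 4)**2 = (-1/(14 + 2*(-5*4)) + 4)**2 = (-1/(14 + 2*(-20)) + 4)**2 = (-1/(14 - 40) + 4)**2 = (-1/(-26) + 4)**2 = (-1*(-1/26) + 4)**2 = (1/26 + 4)**2 = (105/26)**2 = 11025/676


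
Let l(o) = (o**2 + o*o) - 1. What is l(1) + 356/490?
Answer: 423/245 ≈ 1.7265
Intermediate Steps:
l(o) = -1 + 2*o**2 (l(o) = (o**2 + o**2) - 1 = 2*o**2 - 1 = -1 + 2*o**2)
l(1) + 356/490 = (-1 + 2*1**2) + 356/490 = (-1 + 2*1) + 356*(1/490) = (-1 + 2) + 178/245 = 1 + 178/245 = 423/245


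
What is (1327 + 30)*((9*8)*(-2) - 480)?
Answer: -846768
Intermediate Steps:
(1327 + 30)*((9*8)*(-2) - 480) = 1357*(72*(-2) - 480) = 1357*(-144 - 480) = 1357*(-624) = -846768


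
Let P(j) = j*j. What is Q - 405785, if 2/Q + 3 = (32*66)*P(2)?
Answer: -3426854323/8445 ≈ -4.0579e+5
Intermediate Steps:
P(j) = j**2
Q = 2/8445 (Q = 2/(-3 + (32*66)*2**2) = 2/(-3 + 2112*4) = 2/(-3 + 8448) = 2/8445 ≈ 0.00023683)
Q - 405785 = 2/8445 - 405785 = -3426854323/8445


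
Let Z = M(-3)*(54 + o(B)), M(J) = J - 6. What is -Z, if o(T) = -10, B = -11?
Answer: 396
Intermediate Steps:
M(J) = -6 + J
Z = -396 (Z = (-6 - 3)*(54 - 10) = -9*44 = -396)
-Z = -1*(-396) = 396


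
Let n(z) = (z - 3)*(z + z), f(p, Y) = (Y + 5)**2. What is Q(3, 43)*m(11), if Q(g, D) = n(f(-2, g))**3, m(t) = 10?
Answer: 4760136581120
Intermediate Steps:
f(p, Y) = (5 + Y)**2
n(z) = 2*z*(-3 + z) (n(z) = (-3 + z)*(2*z) = 2*z*(-3 + z))
Q(g, D) = 8*(-3 + (5 + g)**2)**3*(5 + g)**6 (Q(g, D) = (2*(5 + g)**2*(-3 + (5 + g)**2))**3 = 8*(-3 + (5 + g)**2)**3*(5 + g)**6)
Q(3, 43)*m(11) = (8*(-3 + (5 + 3)**2)**3*(5 + 3)**6)*10 = (8*(-3 + 8**2)**3*8**6)*10 = (8*(-3 + 64)**3*262144)*10 = (8*61**3*262144)*10 = (8*226981*262144)*10 = 476013658112*10 = 4760136581120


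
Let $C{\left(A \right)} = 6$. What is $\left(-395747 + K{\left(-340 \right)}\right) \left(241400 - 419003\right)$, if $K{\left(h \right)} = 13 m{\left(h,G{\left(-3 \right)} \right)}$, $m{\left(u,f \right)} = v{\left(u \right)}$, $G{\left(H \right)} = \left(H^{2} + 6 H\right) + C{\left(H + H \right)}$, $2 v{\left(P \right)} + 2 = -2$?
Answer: $70290472119$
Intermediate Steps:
$v{\left(P \right)} = -2$ ($v{\left(P \right)} = -1 + \frac{1}{2} \left(-2\right) = -1 - 1 = -2$)
$G{\left(H \right)} = 6 + H^{2} + 6 H$ ($G{\left(H \right)} = \left(H^{2} + 6 H\right) + 6 = 6 + H^{2} + 6 H$)
$m{\left(u,f \right)} = -2$
$K{\left(h \right)} = -26$ ($K{\left(h \right)} = 13 \left(-2\right) = -26$)
$\left(-395747 + K{\left(-340 \right)}\right) \left(241400 - 419003\right) = \left(-395747 - 26\right) \left(241400 - 419003\right) = \left(-395773\right) \left(-177603\right) = 70290472119$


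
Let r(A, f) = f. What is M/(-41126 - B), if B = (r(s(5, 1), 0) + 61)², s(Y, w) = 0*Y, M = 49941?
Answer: -5549/4983 ≈ -1.1136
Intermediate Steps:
s(Y, w) = 0
B = 3721 (B = (0 + 61)² = 61² = 3721)
M/(-41126 - B) = 49941/(-41126 - 1*3721) = 49941/(-41126 - 3721) = 49941/(-44847) = 49941*(-1/44847) = -5549/4983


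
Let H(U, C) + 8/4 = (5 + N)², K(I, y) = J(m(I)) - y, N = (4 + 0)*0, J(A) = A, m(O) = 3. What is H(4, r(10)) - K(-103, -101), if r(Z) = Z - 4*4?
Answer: -81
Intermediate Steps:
r(Z) = -16 + Z (r(Z) = Z - 16 = -16 + Z)
N = 0 (N = 4*0 = 0)
K(I, y) = 3 - y
H(U, C) = 23 (H(U, C) = -2 + (5 + 0)² = -2 + 5² = -2 + 25 = 23)
H(4, r(10)) - K(-103, -101) = 23 - (3 - 1*(-101)) = 23 - (3 + 101) = 23 - 1*104 = 23 - 104 = -81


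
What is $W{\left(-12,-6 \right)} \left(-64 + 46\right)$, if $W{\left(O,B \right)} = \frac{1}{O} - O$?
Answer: $- \frac{429}{2} \approx -214.5$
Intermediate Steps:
$W{\left(-12,-6 \right)} \left(-64 + 46\right) = \left(\frac{1}{-12} - -12\right) \left(-64 + 46\right) = \left(- \frac{1}{12} + 12\right) \left(-18\right) = \frac{143}{12} \left(-18\right) = - \frac{429}{2}$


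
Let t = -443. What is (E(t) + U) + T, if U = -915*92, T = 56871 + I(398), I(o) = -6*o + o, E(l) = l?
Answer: -29742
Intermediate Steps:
I(o) = -5*o
T = 54881 (T = 56871 - 5*398 = 56871 - 1990 = 54881)
U = -84180
(E(t) + U) + T = (-443 - 84180) + 54881 = -84623 + 54881 = -29742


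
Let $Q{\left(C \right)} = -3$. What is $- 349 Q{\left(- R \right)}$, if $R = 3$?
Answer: $1047$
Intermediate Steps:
$- 349 Q{\left(- R \right)} = \left(-349\right) \left(-3\right) = 1047$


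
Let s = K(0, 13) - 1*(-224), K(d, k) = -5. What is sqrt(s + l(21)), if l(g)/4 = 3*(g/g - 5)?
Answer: 3*sqrt(19) ≈ 13.077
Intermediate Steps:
s = 219 (s = -5 - 1*(-224) = -5 + 224 = 219)
l(g) = -48 (l(g) = 4*(3*(g/g - 5)) = 4*(3*(1 - 5)) = 4*(3*(-4)) = 4*(-12) = -48)
sqrt(s + l(21)) = sqrt(219 - 48) = sqrt(171) = 3*sqrt(19)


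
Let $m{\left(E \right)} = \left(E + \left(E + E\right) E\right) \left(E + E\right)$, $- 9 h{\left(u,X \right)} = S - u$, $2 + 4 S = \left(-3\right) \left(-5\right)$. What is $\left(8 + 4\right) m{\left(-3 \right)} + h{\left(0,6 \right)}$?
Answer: $- \frac{38893}{36} \approx -1080.4$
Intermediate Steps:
$S = \frac{13}{4}$ ($S = - \frac{1}{2} + \frac{\left(-3\right) \left(-5\right)}{4} = - \frac{1}{2} + \frac{1}{4} \cdot 15 = - \frac{1}{2} + \frac{15}{4} = \frac{13}{4} \approx 3.25$)
$h{\left(u,X \right)} = - \frac{13}{36} + \frac{u}{9}$ ($h{\left(u,X \right)} = - \frac{\frac{13}{4} - u}{9} = - \frac{13}{36} + \frac{u}{9}$)
$m{\left(E \right)} = 2 E \left(E + 2 E^{2}\right)$ ($m{\left(E \right)} = \left(E + 2 E E\right) 2 E = \left(E + 2 E^{2}\right) 2 E = 2 E \left(E + 2 E^{2}\right)$)
$\left(8 + 4\right) m{\left(-3 \right)} + h{\left(0,6 \right)} = \left(8 + 4\right) \left(-3\right)^{2} \left(2 + 4 \left(-3\right)\right) + \left(- \frac{13}{36} + \frac{1}{9} \cdot 0\right) = 12 \cdot 9 \left(2 - 12\right) + \left(- \frac{13}{36} + 0\right) = 12 \cdot 9 \left(-10\right) - \frac{13}{36} = 12 \left(-90\right) - \frac{13}{36} = -1080 - \frac{13}{36} = - \frac{38893}{36}$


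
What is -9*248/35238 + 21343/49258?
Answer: 107023463/289292234 ≈ 0.36995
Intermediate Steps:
-9*248/35238 + 21343/49258 = -2232*1/35238 + 21343*(1/49258) = -372/5873 + 21343/49258 = 107023463/289292234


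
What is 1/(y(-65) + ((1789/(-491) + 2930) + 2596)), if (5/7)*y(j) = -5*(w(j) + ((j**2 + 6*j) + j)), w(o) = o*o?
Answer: -491/24767338 ≈ -1.9824e-5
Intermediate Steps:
w(o) = o**2
y(j) = -49*j - 14*j**2 (y(j) = 7*(-5*(j**2 + ((j**2 + 6*j) + j)))/5 = 7*(-5*(j**2 + (j**2 + 7*j)))/5 = 7*(-5*(2*j**2 + 7*j))/5 = 7*(-35*j - 10*j**2)/5 = -49*j - 14*j**2)
1/(y(-65) + ((1789/(-491) + 2930) + 2596)) = 1/(7*(-65)*(-7 - 2*(-65)) + ((1789/(-491) + 2930) + 2596)) = 1/(7*(-65)*(-7 + 130) + ((1789*(-1/491) + 2930) + 2596)) = 1/(7*(-65)*123 + ((-1789/491 + 2930) + 2596)) = 1/(-55965 + (1436841/491 + 2596)) = 1/(-55965 + 2711477/491) = 1/(-24767338/491) = -491/24767338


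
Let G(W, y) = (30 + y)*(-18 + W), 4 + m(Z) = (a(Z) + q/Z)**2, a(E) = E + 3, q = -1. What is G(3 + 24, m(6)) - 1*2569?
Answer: -6531/4 ≈ -1632.8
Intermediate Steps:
a(E) = 3 + E
m(Z) = -4 + (3 + Z - 1/Z)**2 (m(Z) = -4 + ((3 + Z) - 1/Z)**2 = -4 + (3 + Z - 1/Z)**2)
G(W, y) = (-18 + W)*(30 + y)
G(3 + 24, m(6)) - 1*2569 = (-540 - 18*(-4 + (-1 + 6**2 + 3*6)**2/6**2) + 30*(3 + 24) + (3 + 24)*(-4 + (-1 + 6**2 + 3*6)**2/6**2)) - 1*2569 = (-540 - 18*(-4 + (-1 + 36 + 18)**2/36) + 30*27 + 27*(-4 + (-1 + 36 + 18)**2/36)) - 2569 = (-540 - 18*(-4 + (1/36)*53**2) + 810 + 27*(-4 + (1/36)*53**2)) - 2569 = (-540 - 18*(-4 + (1/36)*2809) + 810 + 27*(-4 + (1/36)*2809)) - 2569 = (-540 - 18*(-4 + 2809/36) + 810 + 27*(-4 + 2809/36)) - 2569 = (-540 - 18*2665/36 + 810 + 27*(2665/36)) - 2569 = (-540 - 2665/2 + 810 + 7995/4) - 2569 = 3745/4 - 2569 = -6531/4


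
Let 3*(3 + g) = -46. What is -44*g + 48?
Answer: 2564/3 ≈ 854.67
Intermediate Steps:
g = -55/3 (g = -3 + (1/3)*(-46) = -3 - 46/3 = -55/3 ≈ -18.333)
-44*g + 48 = -44*(-55/3) + 48 = 2420/3 + 48 = 2564/3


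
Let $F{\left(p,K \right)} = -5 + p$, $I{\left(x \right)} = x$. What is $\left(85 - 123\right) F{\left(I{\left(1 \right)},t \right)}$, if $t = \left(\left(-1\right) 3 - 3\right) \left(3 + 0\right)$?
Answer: $152$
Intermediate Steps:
$t = -18$ ($t = \left(-3 - 3\right) 3 = \left(-6\right) 3 = -18$)
$\left(85 - 123\right) F{\left(I{\left(1 \right)},t \right)} = \left(85 - 123\right) \left(-5 + 1\right) = \left(-38\right) \left(-4\right) = 152$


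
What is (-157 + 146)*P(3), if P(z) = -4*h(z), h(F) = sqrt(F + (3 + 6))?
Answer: 88*sqrt(3) ≈ 152.42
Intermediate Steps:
h(F) = sqrt(9 + F) (h(F) = sqrt(F + 9) = sqrt(9 + F))
P(z) = -4*sqrt(9 + z)
(-157 + 146)*P(3) = (-157 + 146)*(-4*sqrt(9 + 3)) = -(-44)*sqrt(12) = -(-44)*2*sqrt(3) = -(-88)*sqrt(3) = 88*sqrt(3)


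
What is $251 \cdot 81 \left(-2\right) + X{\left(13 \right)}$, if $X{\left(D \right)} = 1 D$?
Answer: $-40649$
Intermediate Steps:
$X{\left(D \right)} = D$
$251 \cdot 81 \left(-2\right) + X{\left(13 \right)} = 251 \cdot 81 \left(-2\right) + 13 = 251 \left(-162\right) + 13 = -40662 + 13 = -40649$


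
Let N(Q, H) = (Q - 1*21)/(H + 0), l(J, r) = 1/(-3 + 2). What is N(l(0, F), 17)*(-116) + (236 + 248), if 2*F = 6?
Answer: 10780/17 ≈ 634.12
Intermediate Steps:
F = 3 (F = (½)*6 = 3)
l(J, r) = -1 (l(J, r) = 1/(-1) = -1)
N(Q, H) = (-21 + Q)/H (N(Q, H) = (Q - 21)/H = (-21 + Q)/H)
N(l(0, F), 17)*(-116) + (236 + 248) = ((-21 - 1)/17)*(-116) + (236 + 248) = ((1/17)*(-22))*(-116) + 484 = -22/17*(-116) + 484 = 2552/17 + 484 = 10780/17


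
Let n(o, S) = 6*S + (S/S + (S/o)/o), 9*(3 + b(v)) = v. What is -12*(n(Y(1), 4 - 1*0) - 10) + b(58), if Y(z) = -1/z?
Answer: -2021/9 ≈ -224.56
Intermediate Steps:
b(v) = -3 + v/9
n(o, S) = 1 + 6*S + S/o² (n(o, S) = 6*S + (1 + S/o²) = 1 + 6*S + S/o²)
-12*(n(Y(1), 4 - 1*0) - 10) + b(58) = -12*((1 + 6*(4 - 1*0) + (4 - 1*0)/(-1/1)²) - 10) + (-3 + (⅑)*58) = -12*((1 + 6*(4 + 0) + (4 + 0)/(-1*1)²) - 10) + (-3 + 58/9) = -12*((1 + 6*4 + 4/(-1)²) - 10) + 31/9 = -12*((1 + 24 + 4*1) - 10) + 31/9 = -12*((1 + 24 + 4) - 10) + 31/9 = -12*(29 - 10) + 31/9 = -12*19 + 31/9 = -228 + 31/9 = -2021/9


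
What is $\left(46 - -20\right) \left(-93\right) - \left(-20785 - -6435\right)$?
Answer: $8212$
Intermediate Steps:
$\left(46 - -20\right) \left(-93\right) - \left(-20785 - -6435\right) = \left(46 + 20\right) \left(-93\right) - \left(-20785 + 6435\right) = 66 \left(-93\right) - -14350 = -6138 + 14350 = 8212$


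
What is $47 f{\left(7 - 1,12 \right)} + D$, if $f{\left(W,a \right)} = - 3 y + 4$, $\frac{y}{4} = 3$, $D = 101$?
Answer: $-1403$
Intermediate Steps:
$y = 12$ ($y = 4 \cdot 3 = 12$)
$f{\left(W,a \right)} = -32$ ($f{\left(W,a \right)} = \left(-3\right) 12 + 4 = -36 + 4 = -32$)
$47 f{\left(7 - 1,12 \right)} + D = 47 \left(-32\right) + 101 = -1504 + 101 = -1403$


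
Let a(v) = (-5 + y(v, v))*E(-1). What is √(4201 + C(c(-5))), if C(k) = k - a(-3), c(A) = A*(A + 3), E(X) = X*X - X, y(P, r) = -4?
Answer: √4229 ≈ 65.031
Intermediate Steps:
E(X) = X² - X
c(A) = A*(3 + A)
a(v) = -18 (a(v) = (-5 - 4)*(-(-1 - 1)) = -(-9)*(-2) = -9*2 = -18)
C(k) = 18 + k (C(k) = k - 1*(-18) = k + 18 = 18 + k)
√(4201 + C(c(-5))) = √(4201 + (18 - 5*(3 - 5))) = √(4201 + (18 - 5*(-2))) = √(4201 + (18 + 10)) = √(4201 + 28) = √4229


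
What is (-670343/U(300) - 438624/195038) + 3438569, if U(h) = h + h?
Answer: 201129983420383/58511400 ≈ 3.4374e+6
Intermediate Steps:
U(h) = 2*h
(-670343/U(300) - 438624/195038) + 3438569 = (-670343/(2*300) - 438624/195038) + 3438569 = (-670343/600 - 438624*1/195038) + 3438569 = (-670343*1/600 - 219312/97519) + 3438569 = (-670343/600 - 219312/97519) + 3438569 = -65502766217/58511400 + 3438569 = 201129983420383/58511400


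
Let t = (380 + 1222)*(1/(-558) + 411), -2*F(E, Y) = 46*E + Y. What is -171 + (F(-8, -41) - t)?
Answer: -40819909/62 ≈ -6.5839e+5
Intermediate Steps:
F(E, Y) = -23*E - Y/2 (F(E, Y) = -(46*E + Y)/2 = -(Y + 46*E)/2 = -23*E - Y/2)
t = 20410993/31 (t = 1602*(-1/558 + 411) = 1602*(229337/558) = 20410993/31 ≈ 6.5842e+5)
-171 + (F(-8, -41) - t) = -171 + ((-23*(-8) - ½*(-41)) - 1*20410993/31) = -171 + ((184 + 41/2) - 20410993/31) = -171 + (409/2 - 20410993/31) = -171 - 40809307/62 = -40819909/62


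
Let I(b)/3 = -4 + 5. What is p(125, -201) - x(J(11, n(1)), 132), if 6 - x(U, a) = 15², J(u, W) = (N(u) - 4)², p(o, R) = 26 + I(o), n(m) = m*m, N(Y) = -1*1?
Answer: 248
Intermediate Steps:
N(Y) = -1
I(b) = 3 (I(b) = 3*(-4 + 5) = 3*1 = 3)
n(m) = m²
p(o, R) = 29 (p(o, R) = 26 + 3 = 29)
J(u, W) = 25 (J(u, W) = (-1 - 4)² = (-5)² = 25)
x(U, a) = -219 (x(U, a) = 6 - 1*15² = 6 - 1*225 = 6 - 225 = -219)
p(125, -201) - x(J(11, n(1)), 132) = 29 - 1*(-219) = 29 + 219 = 248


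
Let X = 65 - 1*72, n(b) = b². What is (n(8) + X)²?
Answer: 3249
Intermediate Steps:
X = -7 (X = 65 - 72 = -7)
(n(8) + X)² = (8² - 7)² = (64 - 7)² = 57² = 3249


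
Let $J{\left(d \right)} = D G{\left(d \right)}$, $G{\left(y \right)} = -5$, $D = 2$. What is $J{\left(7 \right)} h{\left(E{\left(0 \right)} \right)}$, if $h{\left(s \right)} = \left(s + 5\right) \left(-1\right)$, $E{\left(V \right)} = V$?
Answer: $50$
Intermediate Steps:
$h{\left(s \right)} = -5 - s$ ($h{\left(s \right)} = \left(5 + s\right) \left(-1\right) = -5 - s$)
$J{\left(d \right)} = -10$ ($J{\left(d \right)} = 2 \left(-5\right) = -10$)
$J{\left(7 \right)} h{\left(E{\left(0 \right)} \right)} = - 10 \left(-5 - 0\right) = - 10 \left(-5 + 0\right) = \left(-10\right) \left(-5\right) = 50$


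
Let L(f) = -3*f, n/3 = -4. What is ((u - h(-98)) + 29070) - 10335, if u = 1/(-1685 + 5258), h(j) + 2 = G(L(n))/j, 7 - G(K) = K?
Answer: 6560731979/350154 ≈ 18737.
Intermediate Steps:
n = -12 (n = 3*(-4) = -12)
G(K) = 7 - K
h(j) = -2 - 29/j (h(j) = -2 + (7 - (-3)*(-12))/j = -2 + (7 - 1*36)/j = -2 + (7 - 36)/j = -2 - 29/j)
u = 1/3573 ≈ 0.00027988
((u - h(-98)) + 29070) - 10335 = ((1/3573 - (-2 - 29/(-98))) + 29070) - 10335 = ((1/3573 - (-2 - 29*(-1/98))) + 29070) - 10335 = ((1/3573 - (-2 + 29/98)) + 29070) - 10335 = ((1/3573 - 1*(-167/98)) + 29070) - 10335 = ((1/3573 + 167/98) + 29070) - 10335 = (596789/350154 + 29070) - 10335 = 10179573569/350154 - 10335 = 6560731979/350154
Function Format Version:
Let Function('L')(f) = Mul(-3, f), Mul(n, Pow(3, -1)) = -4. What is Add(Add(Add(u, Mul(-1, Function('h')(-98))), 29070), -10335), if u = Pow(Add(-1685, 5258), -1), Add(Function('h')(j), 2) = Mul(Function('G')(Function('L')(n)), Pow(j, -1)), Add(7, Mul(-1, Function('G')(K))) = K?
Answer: Rational(6560731979, 350154) ≈ 18737.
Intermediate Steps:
n = -12 (n = Mul(3, -4) = -12)
Function('G')(K) = Add(7, Mul(-1, K))
Function('h')(j) = Add(-2, Mul(-29, Pow(j, -1))) (Function('h')(j) = Add(-2, Mul(Add(7, Mul(-1, Mul(-3, -12))), Pow(j, -1))) = Add(-2, Mul(Add(7, Mul(-1, 36)), Pow(j, -1))) = Add(-2, Mul(Add(7, -36), Pow(j, -1))) = Add(-2, Mul(-29, Pow(j, -1))))
u = Rational(1, 3573) (u = Pow(3573, -1) = Rational(1, 3573) ≈ 0.00027988)
Add(Add(Add(u, Mul(-1, Function('h')(-98))), 29070), -10335) = Add(Add(Add(Rational(1, 3573), Mul(-1, Add(-2, Mul(-29, Pow(-98, -1))))), 29070), -10335) = Add(Add(Add(Rational(1, 3573), Mul(-1, Add(-2, Mul(-29, Rational(-1, 98))))), 29070), -10335) = Add(Add(Add(Rational(1, 3573), Mul(-1, Add(-2, Rational(29, 98)))), 29070), -10335) = Add(Add(Add(Rational(1, 3573), Mul(-1, Rational(-167, 98))), 29070), -10335) = Add(Add(Add(Rational(1, 3573), Rational(167, 98)), 29070), -10335) = Add(Add(Rational(596789, 350154), 29070), -10335) = Add(Rational(10179573569, 350154), -10335) = Rational(6560731979, 350154)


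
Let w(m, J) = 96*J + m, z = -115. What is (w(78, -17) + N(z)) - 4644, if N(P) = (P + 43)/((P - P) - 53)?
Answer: -328422/53 ≈ -6196.6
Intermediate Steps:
w(m, J) = m + 96*J
N(P) = -43/53 - P/53 (N(P) = (43 + P)/(0 - 53) = (43 + P)/(-53) = (43 + P)*(-1/53) = -43/53 - P/53)
(w(78, -17) + N(z)) - 4644 = ((78 + 96*(-17)) + (-43/53 - 1/53*(-115))) - 4644 = ((78 - 1632) + (-43/53 + 115/53)) - 4644 = (-1554 + 72/53) - 4644 = -82290/53 - 4644 = -328422/53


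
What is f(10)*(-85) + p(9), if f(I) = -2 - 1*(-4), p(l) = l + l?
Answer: -152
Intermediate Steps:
p(l) = 2*l
f(I) = 2 (f(I) = -2 + 4 = 2)
f(10)*(-85) + p(9) = 2*(-85) + 2*9 = -170 + 18 = -152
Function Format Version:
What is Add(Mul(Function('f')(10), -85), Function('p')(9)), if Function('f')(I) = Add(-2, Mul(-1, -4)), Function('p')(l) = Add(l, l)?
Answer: -152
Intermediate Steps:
Function('p')(l) = Mul(2, l)
Function('f')(I) = 2 (Function('f')(I) = Add(-2, 4) = 2)
Add(Mul(Function('f')(10), -85), Function('p')(9)) = Add(Mul(2, -85), Mul(2, 9)) = Add(-170, 18) = -152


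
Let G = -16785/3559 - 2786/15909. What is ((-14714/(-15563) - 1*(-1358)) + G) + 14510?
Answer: 13979072906845481/881179098753 ≈ 15864.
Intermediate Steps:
G = -276947939/56620131 (G = -16785*1/3559 - 2786*1/15909 = -16785/3559 - 2786/15909 = -276947939/56620131 ≈ -4.8913)
((-14714/(-15563) - 1*(-1358)) + G) + 14510 = ((-14714/(-15563) - 1*(-1358)) - 276947939/56620131) + 14510 = ((-14714*(-1/15563) + 1358) - 276947939/56620131) + 14510 = ((14714/15563 + 1358) - 276947939/56620131) + 14510 = (21149268/15563 - 276947939/56620131) + 14510 = 1193164183939451/881179098753 + 14510 = 13979072906845481/881179098753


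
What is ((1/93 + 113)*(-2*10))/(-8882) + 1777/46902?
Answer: 1887774767/6457045242 ≈ 0.29236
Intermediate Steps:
((1/93 + 113)*(-2*10))/(-8882) + 1777/46902 = ((1/93 + 113)*(-20))*(-1/8882) + 1777*(1/46902) = ((10510/93)*(-20))*(-1/8882) + 1777/46902 = -210200/93*(-1/8882) + 1777/46902 = 105100/413013 + 1777/46902 = 1887774767/6457045242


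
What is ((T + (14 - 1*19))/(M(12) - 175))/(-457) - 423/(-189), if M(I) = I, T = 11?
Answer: 3501203/1564311 ≈ 2.2382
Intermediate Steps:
((T + (14 - 1*19))/(M(12) - 175))/(-457) - 423/(-189) = ((11 + (14 - 1*19))/(12 - 175))/(-457) - 423/(-189) = ((11 + (14 - 19))/(-163))*(-1/457) - 423*(-1/189) = ((11 - 5)*(-1/163))*(-1/457) + 47/21 = (6*(-1/163))*(-1/457) + 47/21 = -6/163*(-1/457) + 47/21 = 6/74491 + 47/21 = 3501203/1564311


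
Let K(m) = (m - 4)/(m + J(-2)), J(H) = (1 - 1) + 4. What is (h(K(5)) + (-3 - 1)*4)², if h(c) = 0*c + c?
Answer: 20449/81 ≈ 252.46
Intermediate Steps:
J(H) = 4 (J(H) = 0 + 4 = 4)
K(m) = (-4 + m)/(4 + m) (K(m) = (m - 4)/(m + 4) = (-4 + m)/(4 + m))
h(c) = c (h(c) = 0 + c = c)
(h(K(5)) + (-3 - 1)*4)² = ((-4 + 5)/(4 + 5) + (-3 - 1)*4)² = (1/9 - 4*4)² = ((⅑)*1 - 16)² = (⅑ - 16)² = (-143/9)² = 20449/81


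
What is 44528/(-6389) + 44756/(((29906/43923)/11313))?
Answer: 71043432436737574/95534717 ≈ 7.4364e+8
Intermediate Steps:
44528/(-6389) + 44756/(((29906/43923)/11313)) = 44528*(-1/6389) + 44756/(((29906*(1/43923))*(1/11313))) = -44528/6389 + 44756/(((29906/43923)*(1/11313))) = -44528/6389 + 44756/(29906/496900899) = -44528/6389 + 44756*(496900899/29906) = -44528/6389 + 11119648317822/14953 = 71043432436737574/95534717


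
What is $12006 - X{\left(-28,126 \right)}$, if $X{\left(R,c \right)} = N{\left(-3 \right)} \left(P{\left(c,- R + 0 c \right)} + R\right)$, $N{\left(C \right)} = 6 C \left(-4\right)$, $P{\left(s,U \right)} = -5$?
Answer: $14382$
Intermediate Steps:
$N{\left(C \right)} = - 24 C$
$X{\left(R,c \right)} = -360 + 72 R$ ($X{\left(R,c \right)} = \left(-24\right) \left(-3\right) \left(-5 + R\right) = 72 \left(-5 + R\right) = -360 + 72 R$)
$12006 - X{\left(-28,126 \right)} = 12006 - \left(-360 + 72 \left(-28\right)\right) = 12006 - \left(-360 - 2016\right) = 12006 - -2376 = 12006 + 2376 = 14382$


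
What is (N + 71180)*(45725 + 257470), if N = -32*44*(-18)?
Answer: 29265594180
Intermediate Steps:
N = 25344 (N = -1408*(-18) = 25344)
(N + 71180)*(45725 + 257470) = (25344 + 71180)*(45725 + 257470) = 96524*303195 = 29265594180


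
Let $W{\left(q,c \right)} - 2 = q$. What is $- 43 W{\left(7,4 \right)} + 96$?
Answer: $-291$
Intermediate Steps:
$W{\left(q,c \right)} = 2 + q$
$- 43 W{\left(7,4 \right)} + 96 = - 43 \left(2 + 7\right) + 96 = \left(-43\right) 9 + 96 = -387 + 96 = -291$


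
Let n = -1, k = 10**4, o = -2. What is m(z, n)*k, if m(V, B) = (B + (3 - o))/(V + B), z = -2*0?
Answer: -40000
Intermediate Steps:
k = 10000
z = 0
m(V, B) = (5 + B)/(B + V) (m(V, B) = (B + (3 - 1*(-2)))/(V + B) = (B + (3 + 2))/(B + V) = (B + 5)/(B + V) = (5 + B)/(B + V))
m(z, n)*k = ((5 - 1)/(-1 + 0))*10000 = (4/(-1))*10000 = -1*4*10000 = -4*10000 = -40000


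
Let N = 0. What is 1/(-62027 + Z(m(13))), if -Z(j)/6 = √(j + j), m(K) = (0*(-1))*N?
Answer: -1/62027 ≈ -1.6122e-5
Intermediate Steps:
m(K) = 0 (m(K) = (0*(-1))*0 = 0*0 = 0)
Z(j) = -6*√2*√j (Z(j) = -6*√(j + j) = -6*√2*√j)
1/(-62027 + Z(m(13))) = 1/(-62027 - 6*√2*√0) = 1/(-62027 - 6*√2*0) = 1/(-62027 + 0) = 1/(-62027) = -1/62027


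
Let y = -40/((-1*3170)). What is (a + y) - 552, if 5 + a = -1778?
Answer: -740191/317 ≈ -2335.0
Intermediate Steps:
y = 4/317 (y = -40/(-3170) = -40*(-1/3170) = 4/317 ≈ 0.012618)
a = -1783 (a = -5 - 1778 = -1783)
(a + y) - 552 = (-1783 + 4/317) - 552 = -565207/317 - 552 = -740191/317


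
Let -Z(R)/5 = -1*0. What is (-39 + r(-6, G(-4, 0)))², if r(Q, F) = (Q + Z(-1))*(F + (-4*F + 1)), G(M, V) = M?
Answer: 13689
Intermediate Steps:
Z(R) = 0 (Z(R) = -(-5)*0 = -5*0 = 0)
r(Q, F) = Q*(1 - 3*F) (r(Q, F) = (Q + 0)*(F + (-4*F + 1)) = Q*(F + (1 - 4*F)) = Q*(1 - 3*F))
(-39 + r(-6, G(-4, 0)))² = (-39 - 6*(1 - 3*(-4)))² = (-39 - 6*(1 + 12))² = (-39 - 6*13)² = (-39 - 78)² = (-117)² = 13689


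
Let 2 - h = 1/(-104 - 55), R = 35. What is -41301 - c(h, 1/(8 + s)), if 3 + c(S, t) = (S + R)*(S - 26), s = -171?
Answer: -1021607278/25281 ≈ -40410.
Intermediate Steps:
h = 319/159 (h = 2 - 1/(-104 - 55) = 2 - 1/(-159) = 2 - 1*(-1/159) = 2 + 1/159 = 319/159 ≈ 2.0063)
c(S, t) = -3 + (-26 + S)*(35 + S) (c(S, t) = -3 + (S + 35)*(S - 26) = -3 + (35 + S)*(-26 + S) = -3 + (-26 + S)*(35 + S))
-41301 - c(h, 1/(8 + s)) = -41301 - (-913 + (319/159)² + 9*(319/159)) = -41301 - (-913 + 101761/25281 + 957/53) = -41301 - 1*(-22523303/25281) = -41301 + 22523303/25281 = -1021607278/25281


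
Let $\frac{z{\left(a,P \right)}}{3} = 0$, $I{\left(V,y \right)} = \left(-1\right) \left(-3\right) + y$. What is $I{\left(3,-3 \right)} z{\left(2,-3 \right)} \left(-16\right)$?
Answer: $0$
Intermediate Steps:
$I{\left(V,y \right)} = 3 + y$
$z{\left(a,P \right)} = 0$ ($z{\left(a,P \right)} = 3 \cdot 0 = 0$)
$I{\left(3,-3 \right)} z{\left(2,-3 \right)} \left(-16\right) = \left(3 - 3\right) 0 \left(-16\right) = 0 \cdot 0 \left(-16\right) = 0 \left(-16\right) = 0$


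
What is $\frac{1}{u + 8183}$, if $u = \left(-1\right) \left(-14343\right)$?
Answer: $\frac{1}{22526} \approx 4.4393 \cdot 10^{-5}$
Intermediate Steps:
$u = 14343$
$\frac{1}{u + 8183} = \frac{1}{14343 + 8183} = \frac{1}{22526}$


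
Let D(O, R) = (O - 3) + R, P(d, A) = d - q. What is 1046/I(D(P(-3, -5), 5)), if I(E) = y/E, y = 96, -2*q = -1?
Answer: -523/32 ≈ -16.344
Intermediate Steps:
q = ½ (q = -½*(-1) = ½ ≈ 0.50000)
P(d, A) = -½ + d (P(d, A) = d - 1*½ = d - ½ = -½ + d)
D(O, R) = -3 + O + R (D(O, R) = (-3 + O) + R = -3 + O + R)
I(E) = 96/E
1046/I(D(P(-3, -5), 5)) = 1046/((96/(-3 + (-½ - 3) + 5))) = 1046/((96/(-3 - 7/2 + 5))) = 1046/((96/(-3/2))) = 1046/((96*(-⅔))) = 1046/(-64) = 1046*(-1/64) = -523/32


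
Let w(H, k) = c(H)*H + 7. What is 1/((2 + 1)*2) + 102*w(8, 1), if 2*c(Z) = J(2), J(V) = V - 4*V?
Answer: -10403/6 ≈ -1733.8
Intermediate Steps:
J(V) = -3*V
c(Z) = -3 (c(Z) = (-3*2)/2 = (½)*(-6) = -3)
w(H, k) = 7 - 3*H (w(H, k) = -3*H + 7 = 7 - 3*H)
1/((2 + 1)*2) + 102*w(8, 1) = 1/((2 + 1)*2) + 102*(7 - 3*8) = 1/(3*2) + 102*(7 - 24) = 1/6 + 102*(-17) = ⅙ - 1734 = -10403/6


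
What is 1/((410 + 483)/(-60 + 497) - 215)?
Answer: -23/4898 ≈ -0.0046958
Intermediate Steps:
1/((410 + 483)/(-60 + 497) - 215) = 1/(893/437 - 215) = 1/(893*(1/437) - 215) = 1/(47/23 - 215) = 1/(-4898/23) = -23/4898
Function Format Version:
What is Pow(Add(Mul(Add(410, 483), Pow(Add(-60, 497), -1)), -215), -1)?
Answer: Rational(-23, 4898) ≈ -0.0046958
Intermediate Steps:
Pow(Add(Mul(Add(410, 483), Pow(Add(-60, 497), -1)), -215), -1) = Pow(Add(Mul(893, Pow(437, -1)), -215), -1) = Pow(Add(Mul(893, Rational(1, 437)), -215), -1) = Pow(Add(Rational(47, 23), -215), -1) = Pow(Rational(-4898, 23), -1) = Rational(-23, 4898)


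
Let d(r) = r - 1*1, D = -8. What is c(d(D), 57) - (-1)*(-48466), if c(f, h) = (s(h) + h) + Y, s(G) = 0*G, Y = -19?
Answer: -48428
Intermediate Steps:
s(G) = 0
d(r) = -1 + r (d(r) = r - 1 = -1 + r)
c(f, h) = -19 + h (c(f, h) = (0 + h) - 19 = h - 19 = -19 + h)
c(d(D), 57) - (-1)*(-48466) = (-19 + 57) - (-1)*(-48466) = 38 - 1*48466 = 38 - 48466 = -48428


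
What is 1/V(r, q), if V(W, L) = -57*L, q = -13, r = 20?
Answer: 1/741 ≈ 0.0013495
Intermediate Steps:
1/V(r, q) = 1/(-57*(-13)) = 1/741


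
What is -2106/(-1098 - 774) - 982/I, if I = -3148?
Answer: 9047/6296 ≈ 1.4369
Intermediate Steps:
-2106/(-1098 - 774) - 982/I = -2106/(-1098 - 774) - 982/(-3148) = -2106/(-1872) - 982*(-1/3148) = -2106*(-1/1872) + 491/1574 = 9/8 + 491/1574 = 9047/6296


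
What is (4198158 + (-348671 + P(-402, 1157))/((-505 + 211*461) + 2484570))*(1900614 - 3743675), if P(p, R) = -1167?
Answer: -9986493355062767125/1290668 ≈ -7.7375e+12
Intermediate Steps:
(4198158 + (-348671 + P(-402, 1157))/((-505 + 211*461) + 2484570))*(1900614 - 3743675) = (4198158 + (-348671 - 1167)/((-505 + 211*461) + 2484570))*(1900614 - 3743675) = (4198158 - 349838/((-505 + 97271) + 2484570))*(-1843061) = (4198158 - 349838/(96766 + 2484570))*(-1843061) = (4198158 - 349838/2581336)*(-1843061) = (4198158 - 349838*1/2581336)*(-1843061) = (4198158 - 174919/1290668)*(-1843061) = (5418428014625/1290668)*(-1843061) = -9986493355062767125/1290668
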